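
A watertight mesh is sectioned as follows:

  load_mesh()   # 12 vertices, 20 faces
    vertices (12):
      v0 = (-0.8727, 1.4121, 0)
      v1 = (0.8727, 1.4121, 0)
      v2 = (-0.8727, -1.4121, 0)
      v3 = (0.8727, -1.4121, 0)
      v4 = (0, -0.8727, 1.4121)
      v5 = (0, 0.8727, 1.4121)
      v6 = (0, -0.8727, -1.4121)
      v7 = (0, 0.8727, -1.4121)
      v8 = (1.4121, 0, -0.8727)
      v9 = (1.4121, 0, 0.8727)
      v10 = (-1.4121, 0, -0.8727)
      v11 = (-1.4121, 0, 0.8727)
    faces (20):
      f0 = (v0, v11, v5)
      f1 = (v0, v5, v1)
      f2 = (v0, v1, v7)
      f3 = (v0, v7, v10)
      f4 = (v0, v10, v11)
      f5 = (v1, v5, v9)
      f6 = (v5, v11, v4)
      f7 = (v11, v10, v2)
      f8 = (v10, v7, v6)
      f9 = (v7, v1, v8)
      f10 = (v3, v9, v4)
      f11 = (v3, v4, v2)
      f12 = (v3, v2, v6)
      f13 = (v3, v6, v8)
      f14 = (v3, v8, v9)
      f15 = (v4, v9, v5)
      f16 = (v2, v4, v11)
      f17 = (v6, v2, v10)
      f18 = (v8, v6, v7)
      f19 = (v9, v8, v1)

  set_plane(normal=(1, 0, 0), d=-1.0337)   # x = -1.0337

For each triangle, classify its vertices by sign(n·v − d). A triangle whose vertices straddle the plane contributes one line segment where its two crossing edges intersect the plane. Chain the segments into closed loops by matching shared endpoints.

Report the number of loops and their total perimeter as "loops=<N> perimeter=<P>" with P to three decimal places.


Straddling triangles (8 of 20):
  (v0,v11,v5) [+-+] → (-1.0337, 0.990617, 0.260483)–(-1.0337, 0.233857, 1.01724)  len=1.0702
  (v0,v7,v10) [++-] → (-1.0337, 0.233857, -1.01724)–(-1.0337, 0.990617, -0.260483)  len=1.0702
  (v0,v10,v11) [+--] → (-1.0337, 0.990617, -0.260483)–(-1.0337, 0.990617, 0.260483)  len=0.5210
  (v5,v11,v4) [+-+] → (-1.0337, 0.233857, 1.01724)–(-1.0337, -0.233857, 1.01724)  len=0.4677
  (v11,v10,v2) [--+] → (-1.0337, -0.990617, -0.260483)–(-1.0337, -0.990617, 0.260483)  len=0.5210
  (v10,v7,v6) [-++] → (-1.0337, 0.233857, -1.01724)–(-1.0337, -0.233857, -1.01724)  len=0.4677
  (v2,v4,v11) [++-] → (-1.0337, -0.233857, 1.01724)–(-1.0337, -0.990617, 0.260483)  len=1.0702
  (v6,v2,v10) [++-] → (-1.0337, -0.990617, -0.260483)–(-1.0337, -0.233857, -1.01724)  len=1.0702

Chained into 1 loop(s):
  loop 1: 8 segments, perimeter = 6.2582
Total perimeter = 6.258

loops=1 perimeter=6.258


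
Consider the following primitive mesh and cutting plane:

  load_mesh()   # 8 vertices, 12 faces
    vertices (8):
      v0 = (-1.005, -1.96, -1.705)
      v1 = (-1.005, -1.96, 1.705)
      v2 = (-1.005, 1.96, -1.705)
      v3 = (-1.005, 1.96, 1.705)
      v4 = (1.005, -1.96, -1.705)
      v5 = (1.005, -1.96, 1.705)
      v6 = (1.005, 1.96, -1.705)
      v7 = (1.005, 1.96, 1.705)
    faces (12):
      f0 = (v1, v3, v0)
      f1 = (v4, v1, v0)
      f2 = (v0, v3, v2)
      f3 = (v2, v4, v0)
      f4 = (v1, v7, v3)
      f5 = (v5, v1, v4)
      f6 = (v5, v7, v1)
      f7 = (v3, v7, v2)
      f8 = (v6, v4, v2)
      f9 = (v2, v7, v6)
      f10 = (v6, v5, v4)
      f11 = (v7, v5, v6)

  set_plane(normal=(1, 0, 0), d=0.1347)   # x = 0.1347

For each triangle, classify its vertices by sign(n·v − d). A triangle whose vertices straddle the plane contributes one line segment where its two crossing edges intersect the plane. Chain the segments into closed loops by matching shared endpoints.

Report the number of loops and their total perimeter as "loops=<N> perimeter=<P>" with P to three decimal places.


loops=1 perimeter=14.660

Straddling triangles (8 of 12):
  (v4,v1,v0) [+--] → (0.1347, -1.96, -0.228521)–(0.1347, -1.96, -1.705)  len=1.4765
  (v2,v4,v0) [-+-] → (0.1347, -0.262699, -1.705)–(0.1347, -1.96, -1.705)  len=1.6973
  (v1,v7,v3) [-+-] → (0.1347, 0.262699, 1.705)–(0.1347, 1.96, 1.705)  len=1.6973
  (v5,v1,v4) [+-+] → (0.1347, -1.96, 1.705)–(0.1347, -1.96, -0.228521)  len=1.9335
  (v5,v7,v1) [++-] → (0.1347, 0.262699, 1.705)–(0.1347, -1.96, 1.705)  len=2.2227
  (v3,v7,v2) [-+-] → (0.1347, 1.96, 1.705)–(0.1347, 1.96, 0.228521)  len=1.4765
  (v6,v4,v2) [++-] → (0.1347, -0.262699, -1.705)–(0.1347, 1.96, -1.705)  len=2.2227
  (v2,v7,v6) [-++] → (0.1347, 1.96, 0.228521)–(0.1347, 1.96, -1.705)  len=1.9335

Chained into 1 loop(s):
  loop 1: 8 segments, perimeter = 14.6600
Total perimeter = 14.660


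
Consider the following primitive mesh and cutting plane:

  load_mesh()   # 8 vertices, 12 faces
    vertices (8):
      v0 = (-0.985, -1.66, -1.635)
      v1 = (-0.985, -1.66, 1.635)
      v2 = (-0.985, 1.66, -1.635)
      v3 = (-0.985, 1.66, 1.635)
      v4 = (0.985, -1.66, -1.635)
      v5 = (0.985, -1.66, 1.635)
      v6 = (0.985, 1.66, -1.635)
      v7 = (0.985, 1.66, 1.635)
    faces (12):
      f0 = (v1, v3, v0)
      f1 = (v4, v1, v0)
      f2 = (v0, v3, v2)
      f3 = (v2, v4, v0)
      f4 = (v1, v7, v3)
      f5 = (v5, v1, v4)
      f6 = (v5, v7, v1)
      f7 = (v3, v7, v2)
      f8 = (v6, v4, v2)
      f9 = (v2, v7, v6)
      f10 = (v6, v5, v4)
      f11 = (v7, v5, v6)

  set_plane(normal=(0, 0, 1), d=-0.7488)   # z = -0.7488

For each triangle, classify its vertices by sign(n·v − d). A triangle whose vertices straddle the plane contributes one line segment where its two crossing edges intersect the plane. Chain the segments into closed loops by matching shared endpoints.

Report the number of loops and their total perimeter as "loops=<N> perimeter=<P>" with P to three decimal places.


loops=1 perimeter=10.580

Straddling triangles (8 of 12):
  (v1,v3,v0) [++-] → (-0.985, -0.76025, -0.7488)–(-0.985, -1.66, -0.7488)  len=0.8998
  (v4,v1,v0) [-+-] → (0.451112, -1.66, -0.7488)–(-0.985, -1.66, -0.7488)  len=1.4361
  (v0,v3,v2) [-+-] → (-0.985, -0.76025, -0.7488)–(-0.985, 1.66, -0.7488)  len=2.4202
  (v5,v1,v4) [++-] → (0.451112, -1.66, -0.7488)–(0.985, -1.66, -0.7488)  len=0.5339
  (v3,v7,v2) [++-] → (-0.451112, 1.66, -0.7488)–(-0.985, 1.66, -0.7488)  len=0.5339
  (v2,v7,v6) [-+-] → (-0.451112, 1.66, -0.7488)–(0.985, 1.66, -0.7488)  len=1.4361
  (v6,v5,v4) [-+-] → (0.985, 0.76025, -0.7488)–(0.985, -1.66, -0.7488)  len=2.4202
  (v7,v5,v6) [++-] → (0.985, 0.76025, -0.7488)–(0.985, 1.66, -0.7488)  len=0.8998

Chained into 1 loop(s):
  loop 1: 8 segments, perimeter = 10.5800
Total perimeter = 10.580


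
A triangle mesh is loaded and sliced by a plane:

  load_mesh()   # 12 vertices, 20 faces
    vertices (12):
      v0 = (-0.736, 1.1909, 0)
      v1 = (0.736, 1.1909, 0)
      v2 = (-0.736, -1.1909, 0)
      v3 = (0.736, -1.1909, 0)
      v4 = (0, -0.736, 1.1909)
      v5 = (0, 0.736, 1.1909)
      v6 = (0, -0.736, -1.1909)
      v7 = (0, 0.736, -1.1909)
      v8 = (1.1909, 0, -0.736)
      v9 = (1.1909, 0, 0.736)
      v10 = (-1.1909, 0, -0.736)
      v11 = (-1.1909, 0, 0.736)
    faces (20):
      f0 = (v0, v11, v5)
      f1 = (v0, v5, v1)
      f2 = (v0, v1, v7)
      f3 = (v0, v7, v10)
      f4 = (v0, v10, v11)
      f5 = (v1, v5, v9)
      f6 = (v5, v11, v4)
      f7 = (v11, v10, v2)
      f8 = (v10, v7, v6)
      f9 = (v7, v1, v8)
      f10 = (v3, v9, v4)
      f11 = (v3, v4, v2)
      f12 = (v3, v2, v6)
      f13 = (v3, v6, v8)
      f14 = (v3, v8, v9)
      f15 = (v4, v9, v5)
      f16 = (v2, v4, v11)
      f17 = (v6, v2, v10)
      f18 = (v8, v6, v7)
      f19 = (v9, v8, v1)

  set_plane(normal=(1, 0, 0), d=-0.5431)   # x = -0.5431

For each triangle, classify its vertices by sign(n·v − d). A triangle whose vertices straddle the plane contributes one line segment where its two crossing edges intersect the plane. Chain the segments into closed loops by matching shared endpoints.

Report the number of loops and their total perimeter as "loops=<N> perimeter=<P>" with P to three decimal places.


Straddling triangles (10 of 20):
  (v0,v11,v5) [--+] → (-0.5431, 0.400353, 0.983447)–(-0.5431, 1.07167, 0.312126)  len=0.9494
  (v0,v5,v1) [-++] → (-0.5431, 1.07167, 0.312126)–(-0.5431, 1.1909, 0)  len=0.3341
  (v0,v1,v7) [-++] → (-0.5431, 1.1909, 0)–(-0.5431, 1.07167, -0.312126)  len=0.3341
  (v0,v7,v10) [-+-] → (-0.5431, 1.07167, -0.312126)–(-0.5431, 0.400353, -0.983447)  len=0.9494
  (v5,v11,v4) [+-+] → (-0.5431, 0.400353, 0.983447)–(-0.5431, -0.400353, 0.983447)  len=0.8007
  (v10,v7,v6) [-++] → (-0.5431, 0.400353, -0.983447)–(-0.5431, -0.400353, -0.983447)  len=0.8007
  (v3,v4,v2) [++-] → (-0.5431, -1.07167, 0.312126)–(-0.5431, -1.1909, 0)  len=0.3341
  (v3,v2,v6) [+-+] → (-0.5431, -1.1909, 0)–(-0.5431, -1.07167, -0.312126)  len=0.3341
  (v2,v4,v11) [-+-] → (-0.5431, -1.07167, 0.312126)–(-0.5431, -0.400353, 0.983447)  len=0.9494
  (v6,v2,v10) [+--] → (-0.5431, -1.07167, -0.312126)–(-0.5431, -0.400353, -0.983447)  len=0.9494

Chained into 1 loop(s):
  loop 1: 10 segments, perimeter = 6.7355
Total perimeter = 6.735

loops=1 perimeter=6.735


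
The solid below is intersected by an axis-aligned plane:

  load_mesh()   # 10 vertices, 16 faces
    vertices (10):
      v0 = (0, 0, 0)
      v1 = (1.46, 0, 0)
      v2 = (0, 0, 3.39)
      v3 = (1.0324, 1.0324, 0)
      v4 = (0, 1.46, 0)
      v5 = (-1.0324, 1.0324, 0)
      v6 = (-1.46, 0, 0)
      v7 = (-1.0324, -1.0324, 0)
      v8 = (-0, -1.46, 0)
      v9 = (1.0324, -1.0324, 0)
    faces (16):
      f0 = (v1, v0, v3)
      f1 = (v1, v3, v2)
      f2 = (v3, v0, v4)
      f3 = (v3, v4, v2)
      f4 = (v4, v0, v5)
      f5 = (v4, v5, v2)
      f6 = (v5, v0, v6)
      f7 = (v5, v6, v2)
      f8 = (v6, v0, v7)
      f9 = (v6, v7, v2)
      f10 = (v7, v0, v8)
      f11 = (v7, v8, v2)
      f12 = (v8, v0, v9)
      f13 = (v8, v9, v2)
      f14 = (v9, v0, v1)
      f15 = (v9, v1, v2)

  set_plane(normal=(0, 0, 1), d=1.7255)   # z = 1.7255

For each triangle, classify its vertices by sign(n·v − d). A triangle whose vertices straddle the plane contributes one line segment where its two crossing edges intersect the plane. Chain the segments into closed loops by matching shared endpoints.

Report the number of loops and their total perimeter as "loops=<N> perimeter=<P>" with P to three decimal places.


loops=1 perimeter=4.389

Straddling triangles (8 of 16):
  (v1,v3,v2) [--+] → (0.506911, 0.506911, 1.7255)–(0.716864, 0, 1.7255)  len=0.5487
  (v3,v4,v2) [--+] → (0, 0.716864, 1.7255)–(0.506911, 0.506911, 1.7255)  len=0.5487
  (v4,v5,v2) [--+] → (-0.506911, 0.506911, 1.7255)–(0, 0.716864, 1.7255)  len=0.5487
  (v5,v6,v2) [--+] → (-0.716864, 0, 1.7255)–(-0.506911, 0.506911, 1.7255)  len=0.5487
  (v6,v7,v2) [--+] → (-0.506911, -0.506911, 1.7255)–(-0.716864, 0, 1.7255)  len=0.5487
  (v7,v8,v2) [--+] → (0, -0.716864, 1.7255)–(-0.506911, -0.506911, 1.7255)  len=0.5487
  (v8,v9,v2) [--+] → (0.506911, -0.506911, 1.7255)–(0, -0.716864, 1.7255)  len=0.5487
  (v9,v1,v2) [--+] → (0.716864, 0, 1.7255)–(0.506911, -0.506911, 1.7255)  len=0.5487

Chained into 1 loop(s):
  loop 1: 8 segments, perimeter = 4.3894
Total perimeter = 4.389


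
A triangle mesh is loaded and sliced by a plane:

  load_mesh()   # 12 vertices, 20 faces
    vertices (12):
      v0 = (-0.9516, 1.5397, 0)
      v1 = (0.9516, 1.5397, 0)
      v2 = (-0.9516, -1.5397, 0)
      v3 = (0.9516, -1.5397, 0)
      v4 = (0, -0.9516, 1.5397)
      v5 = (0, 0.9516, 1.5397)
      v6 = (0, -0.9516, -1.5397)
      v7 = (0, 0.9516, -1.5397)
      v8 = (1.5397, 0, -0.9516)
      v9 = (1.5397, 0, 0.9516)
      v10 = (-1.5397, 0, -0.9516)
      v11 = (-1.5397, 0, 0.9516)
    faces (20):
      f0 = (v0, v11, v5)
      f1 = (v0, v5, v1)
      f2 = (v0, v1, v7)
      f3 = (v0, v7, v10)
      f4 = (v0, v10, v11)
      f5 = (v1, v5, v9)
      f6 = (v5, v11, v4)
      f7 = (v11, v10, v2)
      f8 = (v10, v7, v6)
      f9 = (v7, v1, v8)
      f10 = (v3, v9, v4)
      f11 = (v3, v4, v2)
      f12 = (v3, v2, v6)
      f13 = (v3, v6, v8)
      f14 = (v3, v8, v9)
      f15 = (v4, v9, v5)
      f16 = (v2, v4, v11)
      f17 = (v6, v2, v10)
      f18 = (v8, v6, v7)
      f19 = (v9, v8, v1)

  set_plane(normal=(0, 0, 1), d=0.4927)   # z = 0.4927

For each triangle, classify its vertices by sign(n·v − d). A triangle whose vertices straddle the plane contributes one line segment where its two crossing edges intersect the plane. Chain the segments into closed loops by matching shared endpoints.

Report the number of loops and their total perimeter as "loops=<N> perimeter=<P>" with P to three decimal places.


loops=1 perimeter=9.213

Straddling triangles (10 of 20):
  (v0,v11,v5) [-++] → (-1.25609, 0.742506, 0.4927)–(-0.64709, 1.35151, 0.4927)  len=0.8613
  (v0,v5,v1) [-+-] → (-0.64709, 1.35151, 0.4927)–(0.64709, 1.35151, 0.4927)  len=1.2942
  (v0,v10,v11) [--+] → (-1.5397, 0, 0.4927)–(-1.25609, 0.742506, 0.4927)  len=0.7948
  (v1,v5,v9) [-++] → (0.64709, 1.35151, 0.4927)–(1.25609, 0.742506, 0.4927)  len=0.8613
  (v11,v10,v2) [+--] → (-1.5397, 0, 0.4927)–(-1.25609, -0.742506, 0.4927)  len=0.7948
  (v3,v9,v4) [-++] → (1.25609, -0.742506, 0.4927)–(0.64709, -1.35151, 0.4927)  len=0.8613
  (v3,v4,v2) [-+-] → (0.64709, -1.35151, 0.4927)–(-0.64709, -1.35151, 0.4927)  len=1.2942
  (v3,v8,v9) [--+] → (1.5397, 0, 0.4927)–(1.25609, -0.742506, 0.4927)  len=0.7948
  (v2,v4,v11) [-++] → (-0.64709, -1.35151, 0.4927)–(-1.25609, -0.742506, 0.4927)  len=0.8613
  (v9,v8,v1) [+--] → (1.5397, 0, 0.4927)–(1.25609, 0.742506, 0.4927)  len=0.7948

Chained into 1 loop(s):
  loop 1: 10 segments, perimeter = 9.2127
Total perimeter = 9.213


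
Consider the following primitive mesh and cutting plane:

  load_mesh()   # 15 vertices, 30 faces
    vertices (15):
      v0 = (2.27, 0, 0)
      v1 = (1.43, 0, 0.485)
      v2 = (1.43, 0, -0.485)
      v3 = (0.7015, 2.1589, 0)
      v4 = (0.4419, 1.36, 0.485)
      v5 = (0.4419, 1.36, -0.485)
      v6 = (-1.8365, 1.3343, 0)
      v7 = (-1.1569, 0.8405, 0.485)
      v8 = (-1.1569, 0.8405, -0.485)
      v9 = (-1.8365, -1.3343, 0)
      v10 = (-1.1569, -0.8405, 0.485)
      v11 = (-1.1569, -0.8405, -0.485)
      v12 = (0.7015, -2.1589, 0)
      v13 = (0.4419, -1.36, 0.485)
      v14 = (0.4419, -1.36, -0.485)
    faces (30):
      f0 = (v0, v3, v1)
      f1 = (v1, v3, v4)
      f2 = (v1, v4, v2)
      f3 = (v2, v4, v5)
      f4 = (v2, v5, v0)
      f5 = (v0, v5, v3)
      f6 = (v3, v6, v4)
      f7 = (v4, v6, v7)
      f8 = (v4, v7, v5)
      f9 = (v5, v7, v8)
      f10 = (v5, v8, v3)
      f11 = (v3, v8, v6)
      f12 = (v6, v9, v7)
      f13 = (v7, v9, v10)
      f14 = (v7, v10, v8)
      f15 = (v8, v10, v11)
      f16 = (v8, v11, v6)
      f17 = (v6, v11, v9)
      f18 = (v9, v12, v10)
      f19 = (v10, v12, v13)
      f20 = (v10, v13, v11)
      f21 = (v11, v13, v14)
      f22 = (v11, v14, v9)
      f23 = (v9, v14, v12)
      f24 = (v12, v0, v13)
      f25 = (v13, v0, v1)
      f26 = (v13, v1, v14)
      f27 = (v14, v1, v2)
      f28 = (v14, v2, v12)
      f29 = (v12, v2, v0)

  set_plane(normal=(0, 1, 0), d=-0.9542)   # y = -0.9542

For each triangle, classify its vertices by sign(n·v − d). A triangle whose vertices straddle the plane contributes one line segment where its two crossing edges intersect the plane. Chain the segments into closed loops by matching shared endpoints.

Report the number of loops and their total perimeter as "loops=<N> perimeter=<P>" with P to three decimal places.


loops=2 perimeter=6.202

Straddling triangles (14 of 30):
  (v6,v9,v7) [+-+] → (-1.8365, -0.9542, 0)–(-1.71772, -0.9542, 0.0847657)  len=0.1459
  (v7,v9,v10) [+-+] → (-1.71772, -0.9542, 0.0847657)–(-1.31338, -0.9542, 0.373326)  len=0.4967
  (v6,v11,v9) [++-] → (-1.31338, -0.9542, -0.373326)–(-1.8365, -0.9542, 0)  len=0.6427
  (v9,v12,v10) [--+] → (-0.99663, -0.9542, 0.443173)–(-1.31338, -0.9542, 0.373326)  len=0.3244
  (v10,v12,v13) [+--] → (-0.99663, -0.9542, 0.443173)–(-0.80698, -0.9542, 0.485)  len=0.1942
  (v10,v13,v11) [+-+] → (-0.80698, -0.9542, 0.485)–(-0.80698, -0.9542, -0.272702)  len=0.7577
  (v11,v13,v14) [+--] → (-0.80698, -0.9542, -0.272702)–(-0.80698, -0.9542, -0.485)  len=0.2123
  (v11,v14,v9) [+--] → (-0.80698, -0.9542, -0.485)–(-1.31338, -0.9542, -0.373326)  len=0.5186
  (v12,v0,v13) [-+-] → (1.57675, -0.9542, 0)–(0.987373, -0.9542, 0.340285)  len=0.6806
  (v13,v0,v1) [-++] → (0.987373, -0.9542, 0.340285)–(0.736732, -0.9542, 0.485)  len=0.2894
  (v13,v1,v14) [-+-] → (0.736732, -0.9542, 0.485)–(0.736732, -0.9542, -0.195569)  len=0.6806
  (v14,v1,v2) [-++] → (0.736732, -0.9542, -0.195569)–(0.736732, -0.9542, -0.485)  len=0.2894
  (v14,v2,v12) [-+-] → (0.736732, -0.9542, -0.485)–(1.10801, -0.9542, -0.270638)  len=0.4287
  (v12,v2,v0) [-++] → (1.10801, -0.9542, -0.270638)–(1.57675, -0.9542, 0)  len=0.5413

Chained into 2 loop(s):
  loop 1: 8 segments, perimeter = 3.2925
  loop 2: 6 segments, perimeter = 2.9100
Total perimeter = 6.202


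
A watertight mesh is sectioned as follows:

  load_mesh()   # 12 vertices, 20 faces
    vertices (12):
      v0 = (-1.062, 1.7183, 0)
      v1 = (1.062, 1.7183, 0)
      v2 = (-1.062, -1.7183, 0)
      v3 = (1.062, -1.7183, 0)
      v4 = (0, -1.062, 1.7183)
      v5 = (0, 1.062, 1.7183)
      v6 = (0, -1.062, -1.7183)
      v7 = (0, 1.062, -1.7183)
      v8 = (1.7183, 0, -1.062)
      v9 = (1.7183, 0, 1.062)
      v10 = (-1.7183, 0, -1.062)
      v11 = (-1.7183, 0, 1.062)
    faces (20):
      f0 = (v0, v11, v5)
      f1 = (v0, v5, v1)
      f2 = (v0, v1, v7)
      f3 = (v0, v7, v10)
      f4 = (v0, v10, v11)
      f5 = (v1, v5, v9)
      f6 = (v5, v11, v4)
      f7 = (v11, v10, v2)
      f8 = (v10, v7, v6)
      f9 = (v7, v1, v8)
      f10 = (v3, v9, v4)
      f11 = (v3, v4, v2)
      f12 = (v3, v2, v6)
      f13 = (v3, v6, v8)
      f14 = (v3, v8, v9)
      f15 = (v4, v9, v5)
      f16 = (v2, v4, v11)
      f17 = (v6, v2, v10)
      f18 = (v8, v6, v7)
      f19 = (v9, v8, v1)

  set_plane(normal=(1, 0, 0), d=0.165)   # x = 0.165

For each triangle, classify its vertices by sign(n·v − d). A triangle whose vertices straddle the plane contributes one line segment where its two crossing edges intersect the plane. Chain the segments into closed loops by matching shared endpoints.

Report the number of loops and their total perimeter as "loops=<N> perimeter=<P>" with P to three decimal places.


Straddling triangles (10 of 20):
  (v0,v5,v1) [--+] → (0.165, 1.16397, 1.45133)–(0.165, 1.7183, 0)  len=1.5536
  (v0,v1,v7) [-+-] → (0.165, 1.7183, 0)–(0.165, 1.16397, -1.45133)  len=1.5536
  (v1,v5,v9) [+-+] → (0.165, 1.16397, 1.45133)–(0.165, 0.960021, 1.65528)  len=0.2884
  (v7,v1,v8) [-++] → (0.165, 1.16397, -1.45133)–(0.165, 0.960021, -1.65528)  len=0.2884
  (v3,v9,v4) [++-] → (0.165, -0.960021, 1.65528)–(0.165, -1.16397, 1.45133)  len=0.2884
  (v3,v4,v2) [+--] → (0.165, -1.16397, 1.45133)–(0.165, -1.7183, 0)  len=1.5536
  (v3,v2,v6) [+--] → (0.165, -1.7183, 0)–(0.165, -1.16397, -1.45133)  len=1.5536
  (v3,v6,v8) [+-+] → (0.165, -1.16397, -1.45133)–(0.165, -0.960021, -1.65528)  len=0.2884
  (v4,v9,v5) [-+-] → (0.165, -0.960021, 1.65528)–(0.165, 0.960021, 1.65528)  len=1.9200
  (v8,v6,v7) [+--] → (0.165, -0.960021, -1.65528)–(0.165, 0.960021, -1.65528)  len=1.9200

Chained into 1 loop(s):
  loop 1: 10 segments, perimeter = 11.2082
Total perimeter = 11.208

loops=1 perimeter=11.208


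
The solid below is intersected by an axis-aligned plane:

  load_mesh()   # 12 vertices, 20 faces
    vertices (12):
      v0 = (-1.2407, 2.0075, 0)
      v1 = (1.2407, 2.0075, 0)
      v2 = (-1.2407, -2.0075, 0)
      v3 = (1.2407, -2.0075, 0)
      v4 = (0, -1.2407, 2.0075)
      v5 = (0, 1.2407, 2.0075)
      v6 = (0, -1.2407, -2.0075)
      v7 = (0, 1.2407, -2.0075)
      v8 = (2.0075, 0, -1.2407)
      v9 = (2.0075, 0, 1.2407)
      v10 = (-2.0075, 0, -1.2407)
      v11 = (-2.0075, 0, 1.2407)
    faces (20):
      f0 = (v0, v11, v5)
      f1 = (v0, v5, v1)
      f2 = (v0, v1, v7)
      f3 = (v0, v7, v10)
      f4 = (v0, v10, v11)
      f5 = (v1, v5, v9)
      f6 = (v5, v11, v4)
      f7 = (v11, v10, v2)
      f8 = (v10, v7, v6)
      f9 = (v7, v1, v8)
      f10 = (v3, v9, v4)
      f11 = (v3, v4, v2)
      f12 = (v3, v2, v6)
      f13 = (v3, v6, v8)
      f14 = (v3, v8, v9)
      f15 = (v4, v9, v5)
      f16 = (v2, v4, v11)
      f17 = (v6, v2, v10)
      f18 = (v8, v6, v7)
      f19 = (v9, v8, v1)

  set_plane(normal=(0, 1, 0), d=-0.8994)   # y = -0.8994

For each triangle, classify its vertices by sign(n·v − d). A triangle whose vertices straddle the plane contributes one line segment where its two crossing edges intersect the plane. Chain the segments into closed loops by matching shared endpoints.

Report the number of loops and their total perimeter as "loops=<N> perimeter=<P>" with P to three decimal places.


Straddling triangles (10 of 20):
  (v5,v11,v4) [++-] → (-0.552236, -0.8994, 1.79656)–(0, -0.8994, 2.0075)  len=0.5912
  (v11,v10,v2) [++-] → (-1.66396, -0.8994, -0.684842)–(-1.66396, -0.8994, 0.684842)  len=1.3697
  (v10,v7,v6) [++-] → (0, -0.8994, -2.0075)–(-0.552236, -0.8994, -1.79656)  len=0.5912
  (v3,v9,v4) [-+-] → (1.66396, -0.8994, 0.684842)–(0.552236, -0.8994, 1.79656)  len=1.5722
  (v3,v6,v8) [--+] → (0.552236, -0.8994, -1.79656)–(1.66396, -0.8994, -0.684842)  len=1.5722
  (v3,v8,v9) [-++] → (1.66396, -0.8994, -0.684842)–(1.66396, -0.8994, 0.684842)  len=1.3697
  (v4,v9,v5) [-++] → (0.552236, -0.8994, 1.79656)–(0, -0.8994, 2.0075)  len=0.5912
  (v2,v4,v11) [--+] → (-0.552236, -0.8994, 1.79656)–(-1.66396, -0.8994, 0.684842)  len=1.5722
  (v6,v2,v10) [--+] → (-1.66396, -0.8994, -0.684842)–(-0.552236, -0.8994, -1.79656)  len=1.5722
  (v8,v6,v7) [+-+] → (0.552236, -0.8994, -1.79656)–(0, -0.8994, -2.0075)  len=0.5912

Chained into 1 loop(s):
  loop 1: 10 segments, perimeter = 11.3928
Total perimeter = 11.393

loops=1 perimeter=11.393


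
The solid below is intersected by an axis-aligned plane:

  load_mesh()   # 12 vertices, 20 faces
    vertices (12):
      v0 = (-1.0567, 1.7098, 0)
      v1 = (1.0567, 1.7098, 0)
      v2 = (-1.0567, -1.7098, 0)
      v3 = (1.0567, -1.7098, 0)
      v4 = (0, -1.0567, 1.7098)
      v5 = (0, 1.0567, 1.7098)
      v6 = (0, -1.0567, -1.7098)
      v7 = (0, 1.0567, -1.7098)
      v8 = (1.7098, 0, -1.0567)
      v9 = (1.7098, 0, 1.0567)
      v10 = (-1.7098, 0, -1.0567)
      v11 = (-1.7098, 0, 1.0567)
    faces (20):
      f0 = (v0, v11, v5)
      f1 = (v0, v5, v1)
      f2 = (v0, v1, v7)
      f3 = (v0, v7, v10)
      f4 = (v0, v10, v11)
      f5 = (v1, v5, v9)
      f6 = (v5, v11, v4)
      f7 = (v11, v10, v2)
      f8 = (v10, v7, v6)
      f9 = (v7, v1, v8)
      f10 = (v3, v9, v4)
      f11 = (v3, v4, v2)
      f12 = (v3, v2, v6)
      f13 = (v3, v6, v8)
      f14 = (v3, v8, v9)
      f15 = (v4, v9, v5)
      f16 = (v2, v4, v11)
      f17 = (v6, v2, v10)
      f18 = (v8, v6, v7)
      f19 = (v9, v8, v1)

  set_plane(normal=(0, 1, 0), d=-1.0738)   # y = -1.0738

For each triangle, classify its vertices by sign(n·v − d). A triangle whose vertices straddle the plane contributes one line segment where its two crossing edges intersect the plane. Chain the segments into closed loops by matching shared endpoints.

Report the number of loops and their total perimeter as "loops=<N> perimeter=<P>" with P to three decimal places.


Straddling triangles (8 of 20):
  (v11,v10,v2) [++-] → (-1.29964, -1.0738, -0.393064)–(-1.29964, -1.0738, 0.393064)  len=0.7861
  (v3,v9,v4) [-++] → (1.29964, -1.0738, 0.393064)–(0.0276674, -1.0738, 1.66503)  len=1.7988
  (v3,v4,v2) [-+-] → (0.0276674, -1.0738, 1.66503)–(-0.0276674, -1.0738, 1.66503)  len=0.0553
  (v3,v2,v6) [--+] → (-0.0276674, -1.0738, -1.66503)–(0.0276674, -1.0738, -1.66503)  len=0.0553
  (v3,v6,v8) [-++] → (0.0276674, -1.0738, -1.66503)–(1.29964, -1.0738, -0.393064)  len=1.7988
  (v3,v8,v9) [-++] → (1.29964, -1.0738, -0.393064)–(1.29964, -1.0738, 0.393064)  len=0.7861
  (v2,v4,v11) [-++] → (-0.0276674, -1.0738, 1.66503)–(-1.29964, -1.0738, 0.393064)  len=1.7988
  (v6,v2,v10) [+-+] → (-0.0276674, -1.0738, -1.66503)–(-1.29964, -1.0738, -0.393064)  len=1.7988

Chained into 1 loop(s):
  loop 1: 8 segments, perimeter = 8.8783
Total perimeter = 8.878

loops=1 perimeter=8.878


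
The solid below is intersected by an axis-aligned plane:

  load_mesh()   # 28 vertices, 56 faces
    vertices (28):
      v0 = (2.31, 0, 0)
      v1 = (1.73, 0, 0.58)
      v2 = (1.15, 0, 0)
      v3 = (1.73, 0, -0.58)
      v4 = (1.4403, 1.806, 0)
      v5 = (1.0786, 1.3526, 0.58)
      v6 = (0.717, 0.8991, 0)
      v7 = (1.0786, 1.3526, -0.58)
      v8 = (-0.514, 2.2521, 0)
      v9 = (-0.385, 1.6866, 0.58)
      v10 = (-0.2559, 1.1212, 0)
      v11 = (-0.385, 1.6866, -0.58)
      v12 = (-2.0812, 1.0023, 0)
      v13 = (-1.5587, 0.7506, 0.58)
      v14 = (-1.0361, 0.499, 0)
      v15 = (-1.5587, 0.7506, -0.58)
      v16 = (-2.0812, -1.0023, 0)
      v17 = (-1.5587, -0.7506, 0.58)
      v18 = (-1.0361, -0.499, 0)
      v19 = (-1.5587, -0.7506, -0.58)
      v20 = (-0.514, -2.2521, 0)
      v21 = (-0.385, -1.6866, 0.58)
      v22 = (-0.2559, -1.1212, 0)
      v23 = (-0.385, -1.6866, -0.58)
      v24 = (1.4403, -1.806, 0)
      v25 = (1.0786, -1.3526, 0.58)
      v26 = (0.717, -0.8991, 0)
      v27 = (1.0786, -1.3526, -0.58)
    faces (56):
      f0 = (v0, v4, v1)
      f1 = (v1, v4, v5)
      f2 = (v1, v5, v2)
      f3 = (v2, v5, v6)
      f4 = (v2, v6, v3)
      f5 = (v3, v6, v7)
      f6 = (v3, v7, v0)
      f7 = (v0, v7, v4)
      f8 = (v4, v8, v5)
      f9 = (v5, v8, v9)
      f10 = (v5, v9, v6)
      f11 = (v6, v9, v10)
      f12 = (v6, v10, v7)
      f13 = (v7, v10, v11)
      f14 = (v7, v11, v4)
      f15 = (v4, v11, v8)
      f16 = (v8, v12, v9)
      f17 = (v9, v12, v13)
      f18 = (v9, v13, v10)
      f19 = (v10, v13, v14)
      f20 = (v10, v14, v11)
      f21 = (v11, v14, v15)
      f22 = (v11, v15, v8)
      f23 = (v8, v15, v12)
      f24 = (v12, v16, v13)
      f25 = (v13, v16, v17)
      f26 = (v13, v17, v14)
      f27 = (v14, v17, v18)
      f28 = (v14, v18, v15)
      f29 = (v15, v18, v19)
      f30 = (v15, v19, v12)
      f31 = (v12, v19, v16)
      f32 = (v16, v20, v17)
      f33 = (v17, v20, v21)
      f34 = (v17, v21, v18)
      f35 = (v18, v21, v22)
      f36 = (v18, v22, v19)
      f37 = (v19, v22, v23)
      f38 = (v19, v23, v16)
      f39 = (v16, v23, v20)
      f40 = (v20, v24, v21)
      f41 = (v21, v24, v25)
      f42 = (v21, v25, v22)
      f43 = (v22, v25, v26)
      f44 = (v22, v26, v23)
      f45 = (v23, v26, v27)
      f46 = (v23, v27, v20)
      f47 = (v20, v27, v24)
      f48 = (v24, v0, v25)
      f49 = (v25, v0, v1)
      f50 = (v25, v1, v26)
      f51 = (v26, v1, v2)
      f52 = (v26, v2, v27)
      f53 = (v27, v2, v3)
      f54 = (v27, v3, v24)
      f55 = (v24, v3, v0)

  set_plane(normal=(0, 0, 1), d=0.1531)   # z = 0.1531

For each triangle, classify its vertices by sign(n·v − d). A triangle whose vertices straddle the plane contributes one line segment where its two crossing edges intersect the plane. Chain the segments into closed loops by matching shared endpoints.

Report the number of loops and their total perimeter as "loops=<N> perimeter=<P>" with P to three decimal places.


Straddling triangles (28 of 56):
  (v0,v4,v1) [--+] → (1.51677, 1.32928, 0.1531)–(2.1569, 0, 0.1531)  len=1.4754
  (v1,v4,v5) [+-+] → (1.51677, 1.32928, 0.1531)–(1.34482, 1.68632, 0.1531)  len=0.3963
  (v1,v5,v2) [++-] → (1.13115, 0.35704, 0.1531)–(1.3031, 0, 0.1531)  len=0.3963
  (v2,v5,v6) [-+-] → (1.13115, 0.35704, 0.1531)–(0.81245, 1.01881, 0.1531)  len=0.7345
  (v4,v8,v5) [--+] → (-0.0936085, 2.01466, 0.1531)–(1.34482, 1.68632, 0.1531)  len=1.4754
  (v5,v8,v9) [+-+] → (-0.0936085, 2.01466, 0.1531)–(-0.479948, 2.10283, 0.1531)  len=0.3963
  (v5,v9,v6) [++-] → (0.42611, 1.10697, 0.1531)–(0.81245, 1.01881, 0.1531)  len=0.3963
  (v6,v9,v10) [-+-] → (0.42611, 1.10697, 0.1531)–(-0.289978, 1.27045, 0.1531)  len=0.7345
  (v8,v12,v9) [--+] → (-1.63346, 1.18293, 0.1531)–(-0.479948, 2.10283, 0.1531)  len=1.4754
  (v9,v12,v13) [+-+] → (-1.63346, 1.18293, 0.1531)–(-1.94328, 0.93586, 0.1531)  len=0.3963
  (v9,v13,v10) [++-] → (-0.599794, 1.02337, 0.1531)–(-0.289978, 1.27045, 0.1531)  len=0.3963
  (v10,v13,v14) [-+-] → (-0.599794, 1.02337, 0.1531)–(-1.17405, 0.565414, 0.1531)  len=0.7345
  (v12,v16,v13) [--+] → (-1.94328, -0.539595, 0.1531)–(-1.94328, 0.93586, 0.1531)  len=1.4755
  (v13,v16,v17) [+-+] → (-1.94328, -0.539595, 0.1531)–(-1.94328, -0.93586, 0.1531)  len=0.3963
  (v13,v17,v14) [++-] → (-1.17405, 0.169149, 0.1531)–(-1.17405, 0.565414, 0.1531)  len=0.3963
  (v14,v17,v18) [-+-] → (-1.17405, 0.169149, 0.1531)–(-1.17405, -0.565414, 0.1531)  len=0.7346
  (v16,v20,v17) [--+] → (-0.789765, -1.85576, 0.1531)–(-1.94328, -0.93586, 0.1531)  len=1.4754
  (v17,v20,v21) [+-+] → (-0.789765, -1.85576, 0.1531)–(-0.479948, -2.10283, 0.1531)  len=0.3963
  (v17,v21,v18) [++-] → (-0.864232, -0.812485, 0.1531)–(-1.17405, -0.565414, 0.1531)  len=0.3963
  (v18,v21,v22) [-+-] → (-0.864232, -0.812485, 0.1531)–(-0.289978, -1.27045, 0.1531)  len=0.7345
  (v20,v24,v21) [--+] → (0.958484, -1.77448, 0.1531)–(-0.479948, -2.10283, 0.1531)  len=1.4754
  (v21,v24,v25) [+-+] → (0.958484, -1.77448, 0.1531)–(1.34482, -1.68632, 0.1531)  len=0.3963
  (v21,v25,v22) [++-] → (0.096362, -1.18228, 0.1531)–(-0.289978, -1.27045, 0.1531)  len=0.3963
  (v22,v25,v26) [-+-] → (0.096362, -1.18228, 0.1531)–(0.81245, -1.01881, 0.1531)  len=0.7345
  (v24,v0,v25) [--+] → (1.98495, -0.35704, 0.1531)–(1.34482, -1.68632, 0.1531)  len=1.4754
  (v25,v0,v1) [+-+] → (1.98495, -0.35704, 0.1531)–(2.1569, 0, 0.1531)  len=0.3963
  (v25,v1,v26) [++-] → (0.984397, -0.661769, 0.1531)–(0.81245, -1.01881, 0.1531)  len=0.3963
  (v26,v1,v2) [-+-] → (0.984397, -0.661769, 0.1531)–(1.3031, 0, 0.1531)  len=0.7345

Chained into 2 loop(s):
  loop 1: 14 segments, perimeter = 13.1018
  loop 2: 14 segments, perimeter = 7.9155
Total perimeter = 21.017

loops=2 perimeter=21.017


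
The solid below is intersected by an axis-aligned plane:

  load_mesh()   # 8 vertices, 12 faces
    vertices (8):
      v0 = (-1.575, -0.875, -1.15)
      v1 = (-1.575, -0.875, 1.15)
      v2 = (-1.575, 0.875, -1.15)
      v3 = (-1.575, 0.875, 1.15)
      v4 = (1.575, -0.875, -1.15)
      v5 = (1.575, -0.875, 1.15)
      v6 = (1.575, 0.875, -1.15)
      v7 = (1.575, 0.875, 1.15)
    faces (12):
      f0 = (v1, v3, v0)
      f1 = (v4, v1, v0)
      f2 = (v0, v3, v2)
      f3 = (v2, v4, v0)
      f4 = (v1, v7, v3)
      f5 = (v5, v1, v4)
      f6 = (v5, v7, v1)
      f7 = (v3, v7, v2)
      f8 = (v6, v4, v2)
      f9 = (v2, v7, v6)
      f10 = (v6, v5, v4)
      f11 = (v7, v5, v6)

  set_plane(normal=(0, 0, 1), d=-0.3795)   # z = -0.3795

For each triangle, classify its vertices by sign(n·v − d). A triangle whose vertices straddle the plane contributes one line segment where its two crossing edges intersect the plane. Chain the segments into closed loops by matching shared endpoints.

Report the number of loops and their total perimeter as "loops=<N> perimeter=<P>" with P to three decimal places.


Straddling triangles (8 of 12):
  (v1,v3,v0) [++-] → (-1.575, -0.28875, -0.3795)–(-1.575, -0.875, -0.3795)  len=0.5862
  (v4,v1,v0) [-+-] → (0.51975, -0.875, -0.3795)–(-1.575, -0.875, -0.3795)  len=2.0947
  (v0,v3,v2) [-+-] → (-1.575, -0.28875, -0.3795)–(-1.575, 0.875, -0.3795)  len=1.1637
  (v5,v1,v4) [++-] → (0.51975, -0.875, -0.3795)–(1.575, -0.875, -0.3795)  len=1.0553
  (v3,v7,v2) [++-] → (-0.51975, 0.875, -0.3795)–(-1.575, 0.875, -0.3795)  len=1.0553
  (v2,v7,v6) [-+-] → (-0.51975, 0.875, -0.3795)–(1.575, 0.875, -0.3795)  len=2.0947
  (v6,v5,v4) [-+-] → (1.575, 0.28875, -0.3795)–(1.575, -0.875, -0.3795)  len=1.1637
  (v7,v5,v6) [++-] → (1.575, 0.28875, -0.3795)–(1.575, 0.875, -0.3795)  len=0.5862

Chained into 1 loop(s):
  loop 1: 8 segments, perimeter = 9.8000
Total perimeter = 9.800

loops=1 perimeter=9.800


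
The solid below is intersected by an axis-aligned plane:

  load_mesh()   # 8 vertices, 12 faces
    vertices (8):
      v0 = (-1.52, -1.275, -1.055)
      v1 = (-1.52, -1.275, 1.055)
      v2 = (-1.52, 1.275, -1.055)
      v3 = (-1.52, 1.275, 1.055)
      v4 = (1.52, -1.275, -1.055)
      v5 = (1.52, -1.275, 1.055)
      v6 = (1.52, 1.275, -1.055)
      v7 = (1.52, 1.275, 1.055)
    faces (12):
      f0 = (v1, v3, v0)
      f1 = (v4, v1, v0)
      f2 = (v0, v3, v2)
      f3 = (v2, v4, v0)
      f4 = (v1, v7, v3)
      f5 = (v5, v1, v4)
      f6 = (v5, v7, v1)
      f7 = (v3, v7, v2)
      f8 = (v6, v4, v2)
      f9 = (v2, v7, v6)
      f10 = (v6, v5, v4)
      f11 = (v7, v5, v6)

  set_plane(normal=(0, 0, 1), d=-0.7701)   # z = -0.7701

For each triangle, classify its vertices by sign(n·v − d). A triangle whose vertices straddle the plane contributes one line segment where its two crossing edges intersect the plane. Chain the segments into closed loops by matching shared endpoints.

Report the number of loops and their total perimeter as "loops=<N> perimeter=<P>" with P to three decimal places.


Straddling triangles (8 of 12):
  (v1,v3,v0) [++-] → (-1.52, -0.93069, -0.7701)–(-1.52, -1.275, -0.7701)  len=0.3443
  (v4,v1,v0) [-+-] → (1.10953, -1.275, -0.7701)–(-1.52, -1.275, -0.7701)  len=2.6295
  (v0,v3,v2) [-+-] → (-1.52, -0.93069, -0.7701)–(-1.52, 1.275, -0.7701)  len=2.2057
  (v5,v1,v4) [++-] → (1.10953, -1.275, -0.7701)–(1.52, -1.275, -0.7701)  len=0.4105
  (v3,v7,v2) [++-] → (-1.10953, 1.275, -0.7701)–(-1.52, 1.275, -0.7701)  len=0.4105
  (v2,v7,v6) [-+-] → (-1.10953, 1.275, -0.7701)–(1.52, 1.275, -0.7701)  len=2.6295
  (v6,v5,v4) [-+-] → (1.52, 0.93069, -0.7701)–(1.52, -1.275, -0.7701)  len=2.2057
  (v7,v5,v6) [++-] → (1.52, 0.93069, -0.7701)–(1.52, 1.275, -0.7701)  len=0.3443

Chained into 1 loop(s):
  loop 1: 8 segments, perimeter = 11.1800
Total perimeter = 11.180

loops=1 perimeter=11.180


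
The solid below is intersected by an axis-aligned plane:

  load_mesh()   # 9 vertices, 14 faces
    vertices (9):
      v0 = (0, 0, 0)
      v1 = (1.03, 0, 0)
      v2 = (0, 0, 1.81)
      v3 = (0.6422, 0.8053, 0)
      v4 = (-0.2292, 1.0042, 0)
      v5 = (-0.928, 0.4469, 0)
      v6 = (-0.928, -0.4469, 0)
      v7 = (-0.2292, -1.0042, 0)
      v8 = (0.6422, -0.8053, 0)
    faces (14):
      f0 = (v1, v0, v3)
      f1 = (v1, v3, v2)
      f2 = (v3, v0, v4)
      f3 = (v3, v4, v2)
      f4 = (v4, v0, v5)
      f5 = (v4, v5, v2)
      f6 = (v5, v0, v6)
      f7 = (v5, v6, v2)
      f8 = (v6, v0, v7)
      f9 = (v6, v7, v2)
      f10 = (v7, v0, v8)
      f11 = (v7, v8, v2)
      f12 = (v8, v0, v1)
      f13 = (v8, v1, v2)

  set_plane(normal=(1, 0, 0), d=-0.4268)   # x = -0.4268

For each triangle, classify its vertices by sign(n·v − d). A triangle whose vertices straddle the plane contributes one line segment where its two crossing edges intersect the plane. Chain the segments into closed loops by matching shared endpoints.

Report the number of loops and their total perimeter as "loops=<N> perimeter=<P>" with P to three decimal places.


loops=1 perimeter=4.442

Straddling triangles (6 of 14):
  (v4,v0,v5) [++-] → (-0.4268, 0.205535, 0)–(-0.4268, 0.846612, 0)  len=0.6411
  (v4,v5,v2) [+-+] → (-0.4268, 0.846612, 0)–(-0.4268, 0.205535, 0.977556)  len=1.1690
  (v5,v0,v6) [-+-] → (-0.4268, 0.205535, 0)–(-0.4268, -0.205535, 0)  len=0.4111
  (v5,v6,v2) [--+] → (-0.4268, -0.205535, 0.977556)–(-0.4268, 0.205535, 0.977556)  len=0.4111
  (v6,v0,v7) [-++] → (-0.4268, -0.205535, 0)–(-0.4268, -0.846612, 0)  len=0.6411
  (v6,v7,v2) [-++] → (-0.4268, -0.846612, 0)–(-0.4268, -0.205535, 0.977556)  len=1.1690

Chained into 1 loop(s):
  loop 1: 6 segments, perimeter = 4.4423
Total perimeter = 4.442


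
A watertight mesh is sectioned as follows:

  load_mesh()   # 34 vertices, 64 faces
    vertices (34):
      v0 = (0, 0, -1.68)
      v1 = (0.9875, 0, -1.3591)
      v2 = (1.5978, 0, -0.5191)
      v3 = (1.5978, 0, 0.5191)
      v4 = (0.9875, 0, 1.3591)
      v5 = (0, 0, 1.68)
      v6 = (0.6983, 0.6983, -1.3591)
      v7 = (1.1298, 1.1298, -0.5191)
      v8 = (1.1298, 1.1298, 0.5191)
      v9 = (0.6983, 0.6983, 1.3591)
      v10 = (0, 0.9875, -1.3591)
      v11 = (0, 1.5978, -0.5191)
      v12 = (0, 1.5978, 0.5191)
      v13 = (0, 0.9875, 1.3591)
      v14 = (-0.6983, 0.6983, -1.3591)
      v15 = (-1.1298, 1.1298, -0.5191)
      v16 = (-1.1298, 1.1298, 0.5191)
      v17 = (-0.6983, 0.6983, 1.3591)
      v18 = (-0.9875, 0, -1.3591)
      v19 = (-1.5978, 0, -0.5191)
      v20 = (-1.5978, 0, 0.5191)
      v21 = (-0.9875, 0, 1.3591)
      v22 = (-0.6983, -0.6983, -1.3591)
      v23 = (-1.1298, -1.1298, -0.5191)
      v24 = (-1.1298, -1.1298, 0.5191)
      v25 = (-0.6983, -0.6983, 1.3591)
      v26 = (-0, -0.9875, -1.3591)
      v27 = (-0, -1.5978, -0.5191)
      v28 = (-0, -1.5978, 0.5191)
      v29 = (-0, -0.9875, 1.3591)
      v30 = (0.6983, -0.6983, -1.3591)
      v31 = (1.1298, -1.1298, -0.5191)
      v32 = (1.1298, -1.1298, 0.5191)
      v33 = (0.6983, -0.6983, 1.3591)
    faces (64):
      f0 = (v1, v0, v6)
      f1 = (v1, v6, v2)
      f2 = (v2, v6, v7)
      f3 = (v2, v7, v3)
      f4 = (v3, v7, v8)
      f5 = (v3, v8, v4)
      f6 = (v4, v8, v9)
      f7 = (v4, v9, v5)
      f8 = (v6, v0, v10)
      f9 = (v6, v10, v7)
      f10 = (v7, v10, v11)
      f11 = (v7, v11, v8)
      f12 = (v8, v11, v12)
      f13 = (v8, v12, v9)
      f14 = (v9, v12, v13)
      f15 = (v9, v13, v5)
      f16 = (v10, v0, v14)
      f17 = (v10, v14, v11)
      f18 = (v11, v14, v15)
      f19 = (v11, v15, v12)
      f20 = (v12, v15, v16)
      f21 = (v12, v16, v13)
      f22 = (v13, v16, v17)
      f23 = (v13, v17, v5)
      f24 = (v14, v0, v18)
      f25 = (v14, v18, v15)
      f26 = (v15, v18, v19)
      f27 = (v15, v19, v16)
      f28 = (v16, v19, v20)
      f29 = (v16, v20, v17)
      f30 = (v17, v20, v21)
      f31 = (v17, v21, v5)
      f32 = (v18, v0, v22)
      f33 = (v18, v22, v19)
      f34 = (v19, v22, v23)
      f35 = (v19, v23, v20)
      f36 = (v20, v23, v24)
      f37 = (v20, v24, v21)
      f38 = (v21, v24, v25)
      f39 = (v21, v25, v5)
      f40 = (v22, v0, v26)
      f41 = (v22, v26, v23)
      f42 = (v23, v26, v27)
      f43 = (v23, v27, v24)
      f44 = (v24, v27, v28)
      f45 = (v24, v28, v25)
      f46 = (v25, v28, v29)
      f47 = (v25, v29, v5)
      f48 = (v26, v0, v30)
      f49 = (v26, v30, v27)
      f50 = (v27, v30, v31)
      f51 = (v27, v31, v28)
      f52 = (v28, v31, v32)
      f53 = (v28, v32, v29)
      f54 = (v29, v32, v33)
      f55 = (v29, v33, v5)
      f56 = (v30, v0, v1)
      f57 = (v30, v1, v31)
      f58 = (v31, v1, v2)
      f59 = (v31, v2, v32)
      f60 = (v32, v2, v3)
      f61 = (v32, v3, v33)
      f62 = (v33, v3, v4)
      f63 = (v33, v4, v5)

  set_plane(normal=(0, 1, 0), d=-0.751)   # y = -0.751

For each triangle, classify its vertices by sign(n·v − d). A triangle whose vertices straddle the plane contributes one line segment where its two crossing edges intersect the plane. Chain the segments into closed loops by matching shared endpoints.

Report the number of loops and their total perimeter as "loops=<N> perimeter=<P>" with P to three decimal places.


loops=1 perimeter=8.856

Straddling triangles (20 of 64):
  (v19,v22,v23) [++-] → (-0.751, -0.751, -1.25651)–(-1.28671, -0.751, -0.5191)  len=0.9115
  (v19,v23,v20) [+-+] → (-1.28671, -0.751, -0.5191)–(-1.28671, -0.751, -0.171012)  len=0.3481
  (v20,v23,v24) [+--] → (-1.28671, -0.751, -0.171012)–(-1.28671, -0.751, 0.5191)  len=0.6901
  (v20,v24,v21) [+-+] → (-1.28671, -0.751, 0.5191)–(-1.08209, -0.751, 0.800736)  len=0.3481
  (v21,v24,v25) [+-+] → (-1.08209, -0.751, 0.800736)–(-0.751, -0.751, 1.25651)  len=0.5633
  (v22,v0,v26) [++-] → (0, -0.751, -1.43595)–(-0.571051, -0.751, -1.3591)  len=0.5762
  (v22,v26,v23) [+--] → (-0.571051, -0.751, -1.3591)–(-0.751, -0.751, -1.25651)  len=0.2071
  (v24,v28,v25) [--+] → (-0.657388, -0.751, 1.30989)–(-0.751, -0.751, 1.25651)  len=0.1078
  (v25,v28,v29) [+--] → (-0.657388, -0.751, 1.30989)–(-0.571051, -0.751, 1.3591)  len=0.0994
  (v25,v29,v5) [+-+] → (-0.571051, -0.751, 1.3591)–(0, -0.751, 1.43595)  len=0.5762
  (v26,v0,v30) [-++] → (0, -0.751, -1.43595)–(0.571051, -0.751, -1.3591)  len=0.5762
  (v26,v30,v27) [-+-] → (0.571051, -0.751, -1.3591)–(0.657388, -0.751, -1.30989)  len=0.0994
  (v27,v30,v31) [-+-] → (0.657388, -0.751, -1.30989)–(0.751, -0.751, -1.25651)  len=0.1078
  (v29,v32,v33) [--+] → (0.751, -0.751, 1.25651)–(0.571051, -0.751, 1.3591)  len=0.2071
  (v29,v33,v5) [-++] → (0.571051, -0.751, 1.3591)–(0, -0.751, 1.43595)  len=0.5762
  (v30,v1,v31) [++-] → (1.08209, -0.751, -0.800736)–(0.751, -0.751, -1.25651)  len=0.5633
  (v31,v1,v2) [-++] → (1.08209, -0.751, -0.800736)–(1.28671, -0.751, -0.5191)  len=0.3481
  (v31,v2,v32) [-+-] → (1.28671, -0.751, -0.5191)–(1.28671, -0.751, 0.171012)  len=0.6901
  (v32,v2,v3) [-++] → (1.28671, -0.751, 0.171012)–(1.28671, -0.751, 0.5191)  len=0.3481
  (v32,v3,v33) [-++] → (1.28671, -0.751, 0.5191)–(0.751, -0.751, 1.25651)  len=0.9115

Chained into 1 loop(s):
  loop 1: 20 segments, perimeter = 8.8556
Total perimeter = 8.856
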